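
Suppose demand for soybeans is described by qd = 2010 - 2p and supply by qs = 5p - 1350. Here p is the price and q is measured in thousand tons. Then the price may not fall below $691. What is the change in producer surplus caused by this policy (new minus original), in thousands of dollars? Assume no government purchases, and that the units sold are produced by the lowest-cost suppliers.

Equilibrium: 2010 - 2p = 5p - 1350, so 3360 = 7p and p* = 480, q* = 1050.
Since 691 > 480, the floor is binding.
At p = 691: qd = 2010 - 2·691 = 628 and qs = 5·691 - 1350 = 2105.
Producer surplus without the control is ½ · (480 - 270) · 1050 = 110250.
With the floor, 628 units are sold at 691. The supply price at q = 628 is 395.6, so PS = ½ · [(691 - 270) + (691 - 395.6)] · 628 = 224949.6.
Change in producer surplus = 224949.6 - 110250 = 114699.6.

114699.6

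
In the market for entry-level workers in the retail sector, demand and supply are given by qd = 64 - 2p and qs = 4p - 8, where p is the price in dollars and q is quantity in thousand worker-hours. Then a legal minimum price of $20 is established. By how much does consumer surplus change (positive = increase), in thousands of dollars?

Setting quantity demanded equal to quantity supplied, 64 - 2p = 4p - 8, gives p* = 12 and q* = 40.
The floor of 20 is above the equilibrium price 12, so it binds.
At p = 20: qd = 64 - 2·20 = 24 and qs = 4·20 - 8 = 72.
Consumer surplus without the control is ½ · (32 - 12) · 40 = 400.
With the floor, consumers buy 24 units at 20, so CS = ½ · (32 - 20) · 24 = 144.
Change in consumer surplus = 144 - 400 = -256.

-256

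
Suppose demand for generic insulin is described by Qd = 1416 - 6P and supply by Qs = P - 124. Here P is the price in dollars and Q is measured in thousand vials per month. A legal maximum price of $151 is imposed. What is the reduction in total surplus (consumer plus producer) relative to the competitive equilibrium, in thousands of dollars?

Setting quantity demanded equal to quantity supplied, 1416 - 6P = P - 124, gives P* = 220 and Q* = 96.
Since 151 < 220, the ceiling is binding.
At P = 151: Qd = 1416 - 6·151 = 510 and Qs = 151 - 124 = 27.
Quantity traded falls to 27. At Q = 27 the demand price is (1416 - 27)/6 = 231.5 and the supply price is 124 + 27 = 151.
Deadweight loss = ½ · (231.5 - 151) · (96 - 27) = ½ · 80.5 · 69 = 2777.25.

2777.25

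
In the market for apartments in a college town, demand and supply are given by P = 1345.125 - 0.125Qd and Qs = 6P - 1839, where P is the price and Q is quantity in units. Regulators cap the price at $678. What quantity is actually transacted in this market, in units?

Rearranging demand gives Qd = 10761 - 8P. Equilibrium: 10761 - 8P = 6P - 1839, so 12600 = 14P and P* = 900, Q* = 3561.
Because the ceiling (678) lies below the market-clearing price, it is binding.
At P = 678: Qd = 10761 - 8·678 = 5337 and Qs = 6·678 - 1839 = 2229.
The quantity actually transacted is the short side, supply: 2229.

2229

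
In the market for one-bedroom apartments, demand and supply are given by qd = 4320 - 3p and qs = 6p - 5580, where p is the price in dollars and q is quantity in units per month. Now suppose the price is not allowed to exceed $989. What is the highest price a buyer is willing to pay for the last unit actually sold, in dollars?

1322

In a free market, 4320 - 3p = 6p - 5580 gives the equilibrium p* = 1100, q* = 1020.
Since 989 < 1100, the ceiling is binding.
At p = 989: qd = 4320 - 3·989 = 1353 and qs = 6·989 - 5580 = 354.
Only 354 units reach the market. On the demand curve, the marginal buyer's willingness to pay at q = 354 is (4320 - 354)/3 = 1322.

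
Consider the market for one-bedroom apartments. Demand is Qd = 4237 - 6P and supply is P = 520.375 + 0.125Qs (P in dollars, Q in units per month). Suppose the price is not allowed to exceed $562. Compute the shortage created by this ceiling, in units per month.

Rearranging supply gives Qs = 8P - 4163. Without the control the market clears where 4237 - 6P = 8P - 4163, i.e. P* = 600 and Q* = 637.
Because the ceiling (562) lies below the market-clearing price, it is binding.
At P = 562: Qd = 4237 - 6·562 = 865 and Qs = 8·562 - 4163 = 333.
Shortage = Qd - Qs = 865 - 333 = 532.

532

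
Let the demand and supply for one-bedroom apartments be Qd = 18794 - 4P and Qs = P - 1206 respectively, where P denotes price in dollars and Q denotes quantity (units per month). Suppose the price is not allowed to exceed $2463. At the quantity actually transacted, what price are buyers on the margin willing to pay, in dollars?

4384.25

Without the control the market clears where 18794 - 4P = P - 1206, i.e. P* = 4000 and Q* = 2794.
The ceiling of 2463 is below the equilibrium price 4000, so it binds.
At P = 2463: Qd = 18794 - 4·2463 = 8942 and Qs = 2463 - 1206 = 1257.
Only 1257 units reach the market. On the demand curve, the marginal buyer's willingness to pay at Q = 1257 is (18794 - 1257)/4 = 4384.25.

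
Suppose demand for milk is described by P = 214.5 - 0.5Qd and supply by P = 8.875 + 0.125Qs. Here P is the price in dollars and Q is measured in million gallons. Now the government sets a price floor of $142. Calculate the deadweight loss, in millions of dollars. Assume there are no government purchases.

Rearranging demand gives Qd = 429 - 2P; rearranging supply gives Qs = 8P - 71. Setting quantity demanded equal to quantity supplied, 429 - 2P = 8P - 71, gives P* = 50 and Q* = 329.
Because the floor (142) lies above the market-clearing price, it is binding.
At P = 142: Qd = 429 - 2·142 = 145 and Qs = 8·142 - 71 = 1065.
Quantity traded falls to 145. At Q = 145 the demand price is (429 - 145)/2 = 142 and the supply price is (71 + 145)/8 = 27.
Deadweight loss = ½ · (142 - 27) · (329 - 145) = ½ · 115 · 184 = 10580.

10580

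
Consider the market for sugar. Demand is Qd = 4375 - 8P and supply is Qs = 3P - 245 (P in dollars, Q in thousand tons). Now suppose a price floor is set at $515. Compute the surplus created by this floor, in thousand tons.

Without the control the market clears where 4375 - 8P = 3P - 245, i.e. P* = 420 and Q* = 1015.
Since 515 > 420, the floor is binding.
At P = 515: Qd = 4375 - 8·515 = 255 and Qs = 3·515 - 245 = 1300.
Surplus = Qs - Qd = 1300 - 255 = 1045.

1045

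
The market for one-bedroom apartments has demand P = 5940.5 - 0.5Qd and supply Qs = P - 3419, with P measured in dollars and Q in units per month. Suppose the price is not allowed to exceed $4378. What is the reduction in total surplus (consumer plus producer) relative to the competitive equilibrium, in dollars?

Rearranging demand gives Qd = 11881 - 2P. Without the control the market clears where 11881 - 2P = P - 3419, i.e. P* = 5100 and Q* = 1681.
Because the ceiling (4378) lies below the market-clearing price, it is binding.
At P = 4378: Qd = 11881 - 2·4378 = 3125 and Qs = 4378 - 3419 = 959.
Quantity traded falls to 959. At Q = 959 the demand price is (11881 - 959)/2 = 5461 and the supply price is 3419 + 959 = 4378.
Deadweight loss = ½ · (5461 - 4378) · (1681 - 959) = ½ · 1083 · 722 = 390963.

390963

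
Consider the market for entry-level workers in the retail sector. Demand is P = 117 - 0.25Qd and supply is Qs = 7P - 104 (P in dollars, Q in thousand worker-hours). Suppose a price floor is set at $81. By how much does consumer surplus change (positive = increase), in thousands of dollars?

Rearranging demand gives Qd = 468 - 4P. Setting quantity demanded equal to quantity supplied, 468 - 4P = 7P - 104, gives P* = 52 and Q* = 260.
Because the floor (81) lies above the market-clearing price, it is binding.
At P = 81: Qd = 468 - 4·81 = 144 and Qs = 7·81 - 104 = 463.
Consumer surplus without the control is ½ · (117 - 52) · 260 = 8450.
With the floor, consumers buy 144 units at 81, so CS = ½ · (117 - 81) · 144 = 2592.
Change in consumer surplus = 2592 - 8450 = -5858.

-5858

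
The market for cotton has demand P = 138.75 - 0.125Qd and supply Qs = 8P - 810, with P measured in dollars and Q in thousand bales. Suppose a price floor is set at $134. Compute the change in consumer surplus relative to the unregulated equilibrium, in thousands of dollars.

Rearranging demand gives Qd = 1110 - 8P. In a free market, 1110 - 8P = 8P - 810 gives the equilibrium P* = 120, Q* = 150.
Because the floor (134) lies above the market-clearing price, it is binding.
At P = 134: Qd = 1110 - 8·134 = 38 and Qs = 8·134 - 810 = 262.
Consumer surplus without the control is ½ · (138.75 - 120) · 150 = 1406.25.
With the floor, consumers buy 38 units at 134, so CS = ½ · (138.75 - 134) · 38 = 90.25.
Change in consumer surplus = 90.25 - 1406.25 = -1316.

-1316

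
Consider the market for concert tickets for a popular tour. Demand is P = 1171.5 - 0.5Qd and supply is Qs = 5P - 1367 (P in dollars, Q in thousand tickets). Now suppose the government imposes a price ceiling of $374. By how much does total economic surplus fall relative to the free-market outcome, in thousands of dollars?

Rearranging demand gives Qd = 2343 - 2P. Equilibrium: 2343 - 2P = 5P - 1367, so 3710 = 7P and P* = 530, Q* = 1283.
Because the ceiling (374) lies below the market-clearing price, it is binding.
At P = 374: Qd = 2343 - 2·374 = 1595 and Qs = 5·374 - 1367 = 503.
Quantity traded falls to 503. At Q = 503 the demand price is (2343 - 503)/2 = 920 and the supply price is (1367 + 503)/5 = 374.
Deadweight loss = ½ · (920 - 374) · (1283 - 503) = ½ · 546 · 780 = 212940.

212940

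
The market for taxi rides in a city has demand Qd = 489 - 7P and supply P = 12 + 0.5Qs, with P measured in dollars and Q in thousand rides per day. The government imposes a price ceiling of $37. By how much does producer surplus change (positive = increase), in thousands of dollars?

-1400

Rearranging supply gives Qs = 2P - 24. In a free market, 489 - 7P = 2P - 24 gives the equilibrium P* = 57, Q* = 90.
The ceiling of 37 is below the equilibrium price 57, so it binds.
At P = 37: Qd = 489 - 7·37 = 230 and Qs = 2·37 - 24 = 50.
Producer surplus without the control is ½ · (57 - 12) · 90 = 2025.
With the ceiling, producers sell 50 units at 37, so PS = ½ · (37 - 12) · 50 = 625.
Change in producer surplus = 625 - 2025 = -1400.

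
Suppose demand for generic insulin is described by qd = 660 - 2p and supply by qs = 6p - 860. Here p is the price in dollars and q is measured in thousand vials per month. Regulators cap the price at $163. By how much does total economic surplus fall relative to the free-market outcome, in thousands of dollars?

Setting quantity demanded equal to quantity supplied, 660 - 2p = 6p - 860, gives p* = 190 and q* = 280.
The ceiling of 163 is below the equilibrium price 190, so it binds.
At p = 163: qd = 660 - 2·163 = 334 and qs = 6·163 - 860 = 118.
Quantity traded falls to 118. At q = 118 the demand price is (660 - 118)/2 = 271 and the supply price is (860 + 118)/6 = 163.
Deadweight loss = ½ · (271 - 163) · (280 - 118) = ½ · 108 · 162 = 8748.

8748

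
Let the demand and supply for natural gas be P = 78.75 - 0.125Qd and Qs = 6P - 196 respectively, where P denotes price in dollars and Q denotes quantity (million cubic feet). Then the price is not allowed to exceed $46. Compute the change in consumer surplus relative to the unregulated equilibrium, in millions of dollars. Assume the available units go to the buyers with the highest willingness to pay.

Rearranging demand gives Qd = 630 - 8P. Without the control the market clears where 630 - 8P = 6P - 196, i.e. P* = 59 and Q* = 158.
The ceiling of 46 is below the equilibrium price 59, so it binds.
At P = 46: Qd = 630 - 8·46 = 262 and Qs = 6·46 - 196 = 80.
Consumer surplus without the control is ½ · (78.75 - 59) · 158 = 1560.25.
With the ceiling, 80 units are sold at 46 (assume they go to the highest-value buyers). The demand price at Q = 80 is 68.75, so CS = ½ · [(78.75 - 46) + (68.75 - 46)] · 80 = 2220.
Change in consumer surplus = 2220 - 1560.25 = 659.75.

659.75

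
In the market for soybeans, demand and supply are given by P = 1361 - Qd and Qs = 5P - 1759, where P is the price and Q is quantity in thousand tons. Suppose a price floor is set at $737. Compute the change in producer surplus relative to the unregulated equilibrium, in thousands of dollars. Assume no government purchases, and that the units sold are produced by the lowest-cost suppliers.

130699.1

Rearranging demand gives Qd = 1361 - P. In a free market, 1361 - P = 5P - 1759 gives the equilibrium P* = 520, Q* = 841.
Since 737 > 520, the floor is binding.
At P = 737: Qd = 1361 - 737 = 624 and Qs = 5·737 - 1759 = 1926.
Producer surplus without the control is ½ · (520 - 351.8) · 841 = 70728.1.
With the floor, 624 units are sold at 737. The supply price at Q = 624 is 476.6, so PS = ½ · [(737 - 351.8) + (737 - 476.6)] · 624 = 201427.2.
Change in producer surplus = 201427.2 - 70728.1 = 130699.1.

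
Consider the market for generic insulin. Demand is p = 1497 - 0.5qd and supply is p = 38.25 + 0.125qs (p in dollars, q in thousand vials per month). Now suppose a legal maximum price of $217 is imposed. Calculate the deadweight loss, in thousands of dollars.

Rearranging demand gives qd = 2994 - 2p; rearranging supply gives qs = 8p - 306. In a free market, 2994 - 2p = 8p - 306 gives the equilibrium p* = 330, q* = 2334.
Because the ceiling (217) lies below the market-clearing price, it is binding.
At p = 217: qd = 2994 - 2·217 = 2560 and qs = 8·217 - 306 = 1430.
Quantity traded falls to 1430. At q = 1430 the demand price is (2994 - 1430)/2 = 782 and the supply price is (306 + 1430)/8 = 217.
Deadweight loss = ½ · (782 - 217) · (2334 - 1430) = ½ · 565 · 904 = 255380.

255380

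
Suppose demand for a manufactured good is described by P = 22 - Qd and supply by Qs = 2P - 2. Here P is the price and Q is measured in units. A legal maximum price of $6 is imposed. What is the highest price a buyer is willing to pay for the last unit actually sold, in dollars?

12

Rearranging demand gives Qd = 22 - P. Without the control the market clears where 22 - P = 2P - 2, i.e. P* = 8 and Q* = 14.
The ceiling of 6 is below the equilibrium price 8, so it binds.
At P = 6: Qd = 22 - 6 = 16 and Qs = 2·6 - 2 = 10.
Only 10 units reach the market. On the demand curve, the marginal buyer's willingness to pay at Q = 10 is (22 - 10) = 12.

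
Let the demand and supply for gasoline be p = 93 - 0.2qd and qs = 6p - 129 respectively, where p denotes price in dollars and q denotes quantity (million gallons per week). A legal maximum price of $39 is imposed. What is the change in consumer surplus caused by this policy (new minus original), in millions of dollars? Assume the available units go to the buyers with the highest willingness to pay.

Rearranging demand gives qd = 465 - 5p. Setting quantity demanded equal to quantity supplied, 465 - 5p = 6p - 129, gives p* = 54 and q* = 195.
Since 39 < 54, the ceiling is binding.
At p = 39: qd = 465 - 5·39 = 270 and qs = 6·39 - 129 = 105.
Consumer surplus without the control is ½ · (93 - 54) · 195 = 3802.5.
With the ceiling, 105 units are sold at 39 (assume they go to the highest-value buyers). The demand price at q = 105 is 72, so CS = ½ · [(93 - 39) + (72 - 39)] · 105 = 4567.5.
Change in consumer surplus = 4567.5 - 3802.5 = 765.

765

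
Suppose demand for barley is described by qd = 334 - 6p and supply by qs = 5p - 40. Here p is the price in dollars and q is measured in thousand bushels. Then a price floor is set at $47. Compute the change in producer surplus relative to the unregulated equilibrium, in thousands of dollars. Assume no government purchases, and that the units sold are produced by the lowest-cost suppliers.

Without the control the market clears where 334 - 6p = 5p - 40, i.e. p* = 34 and q* = 130.
Since 47 > 34, the floor is binding.
At p = 47: qd = 334 - 6·47 = 52 and qs = 5·47 - 40 = 195.
Producer surplus without the control is ½ · (34 - 8) · 130 = 1690.
With the floor, 52 units are sold at 47. The supply price at q = 52 is 18.4, so PS = ½ · [(47 - 8) + (47 - 18.4)] · 52 = 1757.6.
Change in producer surplus = 1757.6 - 1690 = 67.6.

67.6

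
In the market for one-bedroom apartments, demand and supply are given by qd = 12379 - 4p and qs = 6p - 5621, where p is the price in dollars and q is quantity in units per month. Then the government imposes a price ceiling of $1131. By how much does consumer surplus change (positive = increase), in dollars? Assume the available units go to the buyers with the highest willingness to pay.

-1234639.5

Equilibrium: 12379 - 4p = 6p - 5621, so 18000 = 10p and p* = 1800, q* = 5179.
Because the ceiling (1131) lies below the market-clearing price, it is binding.
At p = 1131: qd = 12379 - 4·1131 = 7855 and qs = 6·1131 - 5621 = 1165.
Consumer surplus without the control is ½ · (3094.75 - 1800) · 5179 = 3352755.125.
With the ceiling, 1165 units are sold at 1131 (assume they go to the highest-value buyers). The demand price at q = 1165 is 2803.5, so CS = ½ · [(3094.75 - 1131) + (2803.5 - 1131)] · 1165 = 2118115.625.
Change in consumer surplus = 2118115.625 - 3352755.125 = -1234639.5.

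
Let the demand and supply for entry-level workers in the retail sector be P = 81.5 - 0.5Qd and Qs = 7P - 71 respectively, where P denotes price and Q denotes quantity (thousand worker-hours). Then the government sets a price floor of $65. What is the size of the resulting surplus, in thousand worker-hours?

351

Rearranging demand gives Qd = 163 - 2P. Setting quantity demanded equal to quantity supplied, 163 - 2P = 7P - 71, gives P* = 26 and Q* = 111.
Because the floor (65) lies above the market-clearing price, it is binding.
At P = 65: Qd = 163 - 2·65 = 33 and Qs = 7·65 - 71 = 384.
Surplus = Qs - Qd = 384 - 33 = 351.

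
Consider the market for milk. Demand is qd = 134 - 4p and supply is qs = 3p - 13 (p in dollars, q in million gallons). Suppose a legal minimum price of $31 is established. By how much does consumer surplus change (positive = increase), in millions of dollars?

-300

Without the control the market clears where 134 - 4p = 3p - 13, i.e. p* = 21 and q* = 50.
The floor of 31 is above the equilibrium price 21, so it binds.
At p = 31: qd = 134 - 4·31 = 10 and qs = 3·31 - 13 = 80.
Consumer surplus without the control is ½ · (33.5 - 21) · 50 = 312.5.
With the floor, consumers buy 10 units at 31, so CS = ½ · (33.5 - 31) · 10 = 12.5.
Change in consumer surplus = 12.5 - 312.5 = -300.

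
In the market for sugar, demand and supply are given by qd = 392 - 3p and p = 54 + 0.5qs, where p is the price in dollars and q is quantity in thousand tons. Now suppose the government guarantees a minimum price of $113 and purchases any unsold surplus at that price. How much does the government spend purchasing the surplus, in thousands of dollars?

7345

Rearranging supply gives qs = 2p - 108. Equilibrium: 392 - 3p = 2p - 108, so 500 = 5p and p* = 100, q* = 92.
Because the floor (113) lies above the market-clearing price, it is binding.
At p = 113: qd = 392 - 3·113 = 53 and qs = 2·113 - 108 = 118.
Surplus = qs - qd = 65.
Government expenditure = surplus × support price = 65 × 113 = 7345.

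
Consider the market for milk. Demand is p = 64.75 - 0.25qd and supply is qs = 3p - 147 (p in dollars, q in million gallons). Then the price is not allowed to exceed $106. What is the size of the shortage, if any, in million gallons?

Rearranging demand gives qd = 259 - 4p. Equilibrium: 259 - 4p = 3p - 147, so 406 = 7p and p* = 58, q* = 27.
The ceiling of 106 is above the equilibrium price 58, so it is not binding; the market clears at p* = 58, q* = 27.
Since the control does not bind, there is no shortage.

0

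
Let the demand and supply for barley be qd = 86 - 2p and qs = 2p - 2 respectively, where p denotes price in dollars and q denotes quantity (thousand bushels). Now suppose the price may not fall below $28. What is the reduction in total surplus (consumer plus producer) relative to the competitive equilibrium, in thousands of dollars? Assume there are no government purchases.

Without the control the market clears where 86 - 2p = 2p - 2, i.e. p* = 22 and q* = 42.
Since 28 > 22, the floor is binding.
At p = 28: qd = 86 - 2·28 = 30 and qs = 2·28 - 2 = 54.
Quantity traded falls to 30. At q = 30 the demand price is (86 - 30)/2 = 28 and the supply price is (2 + 30)/2 = 16.
Deadweight loss = ½ · (28 - 16) · (42 - 30) = ½ · 12 · 12 = 72.

72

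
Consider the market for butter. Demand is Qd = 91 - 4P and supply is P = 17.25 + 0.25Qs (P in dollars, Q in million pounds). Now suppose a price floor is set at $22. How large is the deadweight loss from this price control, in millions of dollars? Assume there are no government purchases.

Rearranging supply gives Qs = 4P - 69. Setting quantity demanded equal to quantity supplied, 91 - 4P = 4P - 69, gives P* = 20 and Q* = 11.
The floor of 22 is above the equilibrium price 20, so it binds.
At P = 22: Qd = 91 - 4·22 = 3 and Qs = 4·22 - 69 = 19.
Quantity traded falls to 3. At Q = 3 the demand price is (91 - 3)/4 = 22 and the supply price is (69 + 3)/4 = 18.
Deadweight loss = ½ · (22 - 18) · (11 - 3) = ½ · 4 · 8 = 16.

16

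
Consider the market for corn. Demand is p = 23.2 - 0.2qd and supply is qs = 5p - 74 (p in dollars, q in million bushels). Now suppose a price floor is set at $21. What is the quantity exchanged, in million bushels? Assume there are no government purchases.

11

Rearranging demand gives qd = 116 - 5p. Equilibrium: 116 - 5p = 5p - 74, so 190 = 10p and p* = 19, q* = 21.
The floor of 21 is above the equilibrium price 19, so it binds.
At p = 21: qd = 116 - 5·21 = 11 and qs = 5·21 - 74 = 31.
The quantity actually transacted is the short side, demand: 11.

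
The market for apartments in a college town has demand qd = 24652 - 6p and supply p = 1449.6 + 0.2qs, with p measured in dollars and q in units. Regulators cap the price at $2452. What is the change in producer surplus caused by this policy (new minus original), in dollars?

Rearranging supply gives qs = 5p - 7248. Setting quantity demanded equal to quantity supplied, 24652 - 6p = 5p - 7248, gives p* = 2900 and q* = 7252.
The ceiling of 2452 is below the equilibrium price 2900, so it binds.
At p = 2452: qd = 24652 - 6·2452 = 9940 and qs = 5·2452 - 7248 = 5012.
Producer surplus without the control is ½ · (2900 - 1449.6) · 7252 = 5259150.4.
With the ceiling, producers sell 5012 units at 2452, so PS = ½ · (2452 - 1449.6) · 5012 = 2512014.4.
Change in producer surplus = 2512014.4 - 5259150.4 = -2747136.

-2747136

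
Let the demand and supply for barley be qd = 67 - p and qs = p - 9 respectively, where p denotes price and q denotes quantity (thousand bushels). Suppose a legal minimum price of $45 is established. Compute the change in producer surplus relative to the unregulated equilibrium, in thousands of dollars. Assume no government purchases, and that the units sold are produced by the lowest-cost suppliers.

129.5

Without the control the market clears where 67 - p = p - 9, i.e. p* = 38 and q* = 29.
Because the floor (45) lies above the market-clearing price, it is binding.
At p = 45: qd = 67 - 45 = 22 and qs = 45 - 9 = 36.
Producer surplus without the control is ½ · (38 - 9) · 29 = 420.5.
With the floor, 22 units are sold at 45. The supply price at q = 22 is 31, so PS = ½ · [(45 - 9) + (45 - 31)] · 22 = 550.
Change in producer surplus = 550 - 420.5 = 129.5.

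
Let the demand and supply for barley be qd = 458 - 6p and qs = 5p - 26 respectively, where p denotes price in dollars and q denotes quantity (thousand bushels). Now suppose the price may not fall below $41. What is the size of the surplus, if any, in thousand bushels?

Setting quantity demanded equal to quantity supplied, 458 - 6p = 5p - 26, gives p* = 44 and q* = 194.
Since 41 is below p* = 44, the floor does not bind and the free-market outcome prevails.
Since the control does not bind, there is no surplus.

0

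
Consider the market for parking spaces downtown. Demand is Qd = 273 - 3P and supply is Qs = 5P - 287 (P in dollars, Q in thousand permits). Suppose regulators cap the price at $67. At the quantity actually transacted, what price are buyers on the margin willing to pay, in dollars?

75

Equilibrium: 273 - 3P = 5P - 287, so 560 = 8P and P* = 70, Q* = 63.
Because the ceiling (67) lies below the market-clearing price, it is binding.
At P = 67: Qd = 273 - 3·67 = 72 and Qs = 5·67 - 287 = 48.
Only 48 units reach the market. On the demand curve, the marginal buyer's willingness to pay at Q = 48 is (273 - 48)/3 = 75.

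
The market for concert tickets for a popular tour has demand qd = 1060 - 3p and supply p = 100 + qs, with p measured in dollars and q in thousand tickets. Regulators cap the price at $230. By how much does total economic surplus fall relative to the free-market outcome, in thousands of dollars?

Rearranging supply gives qs = p - 100. Equilibrium: 1060 - 3p = p - 100, so 1160 = 4p and p* = 290, q* = 190.
The ceiling of 230 is below the equilibrium price 290, so it binds.
At p = 230: qd = 1060 - 3·230 = 370 and qs = 230 - 100 = 130.
Quantity traded falls to 130. At q = 130 the demand price is (1060 - 130)/3 = 310 and the supply price is 100 + 130 = 230.
Deadweight loss = ½ · (310 - 230) · (190 - 130) = ½ · 80 · 60 = 2400.

2400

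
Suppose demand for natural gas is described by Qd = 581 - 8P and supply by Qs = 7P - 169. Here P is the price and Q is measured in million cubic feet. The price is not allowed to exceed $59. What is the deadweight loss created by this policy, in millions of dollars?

0

Setting quantity demanded equal to quantity supplied, 581 - 8P = 7P - 169, gives P* = 50 and Q* = 181.
Since 59 is above P* = 50, the ceiling does not bind and the free-market outcome prevails.
Since the control does not bind, no trades are prevented and deadweight loss is zero.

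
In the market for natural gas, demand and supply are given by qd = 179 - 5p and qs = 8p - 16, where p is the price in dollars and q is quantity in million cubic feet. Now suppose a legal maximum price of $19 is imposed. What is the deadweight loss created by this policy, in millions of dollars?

Setting quantity demanded equal to quantity supplied, 179 - 5p = 8p - 16, gives p* = 15 and q* = 104.
Since 19 is above p* = 15, the ceiling does not bind and the free-market outcome prevails.
Since the control does not bind, no trades are prevented and deadweight loss is zero.

0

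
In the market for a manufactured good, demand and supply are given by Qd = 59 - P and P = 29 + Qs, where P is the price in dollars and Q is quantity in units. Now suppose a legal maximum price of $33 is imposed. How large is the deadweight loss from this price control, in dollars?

121

Rearranging supply gives Qs = P - 29. In a free market, 59 - P = P - 29 gives the equilibrium P* = 44, Q* = 15.
The ceiling of 33 is below the equilibrium price 44, so it binds.
At P = 33: Qd = 59 - 33 = 26 and Qs = 33 - 29 = 4.
Quantity traded falls to 4. At Q = 4 the demand price is 59 - 4 = 55 and the supply price is 29 + 4 = 33.
Deadweight loss = ½ · (55 - 33) · (15 - 4) = ½ · 22 · 11 = 121.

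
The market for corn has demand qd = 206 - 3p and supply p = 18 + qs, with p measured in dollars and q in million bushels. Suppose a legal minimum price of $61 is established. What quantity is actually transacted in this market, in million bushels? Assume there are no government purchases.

Rearranging supply gives qs = p - 18. Equilibrium: 206 - 3p = p - 18, so 224 = 4p and p* = 56, q* = 38.
The floor of 61 is above the equilibrium price 56, so it binds.
At p = 61: qd = 206 - 3·61 = 23 and qs = 61 - 18 = 43.
The quantity actually transacted is the short side, demand: 23.

23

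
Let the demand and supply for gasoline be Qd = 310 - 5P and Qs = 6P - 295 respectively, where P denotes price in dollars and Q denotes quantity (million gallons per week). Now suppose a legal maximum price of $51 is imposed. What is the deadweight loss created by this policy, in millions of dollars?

Setting quantity demanded equal to quantity supplied, 310 - 5P = 6P - 295, gives P* = 55 and Q* = 35.
Because the ceiling (51) lies below the market-clearing price, it is binding.
At P = 51: Qd = 310 - 5·51 = 55 and Qs = 6·51 - 295 = 11.
Quantity traded falls to 11. At Q = 11 the demand price is (310 - 11)/5 = 59.8 and the supply price is (295 + 11)/6 = 51.
Deadweight loss = ½ · (59.8 - 51) · (35 - 11) = ½ · 8.8 · 24 = 105.6.

105.6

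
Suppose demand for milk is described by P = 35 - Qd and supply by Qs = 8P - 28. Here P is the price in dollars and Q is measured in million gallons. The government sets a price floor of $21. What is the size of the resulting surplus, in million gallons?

126

Rearranging demand gives Qd = 35 - P. Without the control the market clears where 35 - P = 8P - 28, i.e. P* = 7 and Q* = 28.
The floor of 21 is above the equilibrium price 7, so it binds.
At P = 21: Qd = 35 - 21 = 14 and Qs = 8·21 - 28 = 140.
Surplus = Qs - Qd = 140 - 14 = 126.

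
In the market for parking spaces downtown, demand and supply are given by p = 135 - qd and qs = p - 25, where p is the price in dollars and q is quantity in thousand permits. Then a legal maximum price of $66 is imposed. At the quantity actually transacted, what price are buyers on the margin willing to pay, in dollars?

Rearranging demand gives qd = 135 - p. Without the control the market clears where 135 - p = p - 25, i.e. p* = 80 and q* = 55.
Because the ceiling (66) lies below the market-clearing price, it is binding.
At p = 66: qd = 135 - 66 = 69 and qs = 66 - 25 = 41.
Only 41 units reach the market. On the demand curve, the marginal buyer's willingness to pay at q = 41 is (135 - 41) = 94.

94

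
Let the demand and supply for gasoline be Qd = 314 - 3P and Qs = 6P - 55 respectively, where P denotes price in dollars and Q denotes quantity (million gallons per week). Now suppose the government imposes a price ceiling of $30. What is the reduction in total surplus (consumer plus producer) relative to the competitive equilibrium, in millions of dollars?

1089

Setting quantity demanded equal to quantity supplied, 314 - 3P = 6P - 55, gives P* = 41 and Q* = 191.
Since 30 < 41, the ceiling is binding.
At P = 30: Qd = 314 - 3·30 = 224 and Qs = 6·30 - 55 = 125.
Quantity traded falls to 125. At Q = 125 the demand price is (314 - 125)/3 = 63 and the supply price is (55 + 125)/6 = 30.
Deadweight loss = ½ · (63 - 30) · (191 - 125) = ½ · 33 · 66 = 1089.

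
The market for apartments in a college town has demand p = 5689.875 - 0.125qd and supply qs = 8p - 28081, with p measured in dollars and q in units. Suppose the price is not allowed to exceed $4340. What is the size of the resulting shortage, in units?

4160

Rearranging demand gives qd = 45519 - 8p. Equilibrium: 45519 - 8p = 8p - 28081, so 73600 = 16p and p* = 4600, q* = 8719.
The ceiling of 4340 is below the equilibrium price 4600, so it binds.
At p = 4340: qd = 45519 - 8·4340 = 10799 and qs = 8·4340 - 28081 = 6639.
Shortage = qd - qs = 10799 - 6639 = 4160.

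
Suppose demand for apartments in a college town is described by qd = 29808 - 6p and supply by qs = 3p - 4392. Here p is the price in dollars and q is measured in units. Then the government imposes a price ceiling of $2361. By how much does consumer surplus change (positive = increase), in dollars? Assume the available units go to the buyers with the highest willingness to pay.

In a free market, 29808 - 6p = 3p - 4392 gives the equilibrium p* = 3800, q* = 7008.
The ceiling of 2361 is below the equilibrium price 3800, so it binds.
At p = 2361: qd = 29808 - 6·2361 = 15642 and qs = 3·2361 - 4392 = 2691.
Consumer surplus without the control is ½ · (4968 - 3800) · 7008 = 4092672.
With the ceiling, 2691 units are sold at 2361 (assume they go to the highest-value buyers). The demand price at q = 2691 is 4519.5, so CS = ½ · [(4968 - 2361) + (4519.5 - 2361)] · 2691 = 6411980.25.
Change in consumer surplus = 6411980.25 - 4092672 = 2319308.25.

2319308.25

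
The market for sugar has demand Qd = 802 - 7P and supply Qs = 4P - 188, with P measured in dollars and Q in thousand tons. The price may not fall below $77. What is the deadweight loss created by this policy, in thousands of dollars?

0

Without the control the market clears where 802 - 7P = 4P - 188, i.e. P* = 90 and Q* = 172.
Since 77 is below P* = 90, the floor does not bind and the free-market outcome prevails.
Since the control does not bind, no trades are prevented and deadweight loss is zero.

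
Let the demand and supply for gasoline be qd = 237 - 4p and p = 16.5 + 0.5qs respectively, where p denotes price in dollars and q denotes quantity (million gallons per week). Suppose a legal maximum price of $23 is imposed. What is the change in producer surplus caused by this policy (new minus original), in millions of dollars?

Rearranging supply gives qs = 2p - 33. In a free market, 237 - 4p = 2p - 33 gives the equilibrium p* = 45, q* = 57.
Because the ceiling (23) lies below the market-clearing price, it is binding.
At p = 23: qd = 237 - 4·23 = 145 and qs = 2·23 - 33 = 13.
Producer surplus without the control is ½ · (45 - 16.5) · 57 = 812.25.
With the ceiling, producers sell 13 units at 23, so PS = ½ · (23 - 16.5) · 13 = 42.25.
Change in producer surplus = 42.25 - 812.25 = -770.

-770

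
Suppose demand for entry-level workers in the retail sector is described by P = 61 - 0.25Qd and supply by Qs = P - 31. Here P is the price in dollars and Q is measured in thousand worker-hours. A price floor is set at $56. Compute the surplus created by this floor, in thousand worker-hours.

5

Rearranging demand gives Qd = 244 - 4P. In a free market, 244 - 4P = P - 31 gives the equilibrium P* = 55, Q* = 24.
The floor of 56 is above the equilibrium price 55, so it binds.
At P = 56: Qd = 244 - 4·56 = 20 and Qs = 56 - 31 = 25.
Surplus = Qs - Qd = 25 - 20 = 5.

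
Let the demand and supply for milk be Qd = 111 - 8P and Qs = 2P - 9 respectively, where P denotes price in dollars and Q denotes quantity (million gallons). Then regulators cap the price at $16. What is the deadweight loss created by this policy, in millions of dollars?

0

In a free market, 111 - 8P = 2P - 9 gives the equilibrium P* = 12, Q* = 15.
Since 16 is above P* = 12, the ceiling does not bind and the free-market outcome prevails.
Since the control does not bind, no trades are prevented and deadweight loss is zero.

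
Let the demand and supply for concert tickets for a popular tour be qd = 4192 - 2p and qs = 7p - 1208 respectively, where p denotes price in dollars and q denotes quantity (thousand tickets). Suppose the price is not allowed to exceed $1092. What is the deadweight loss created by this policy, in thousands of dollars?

In a free market, 4192 - 2p = 7p - 1208 gives the equilibrium p* = 600, q* = 2992.
The ceiling of 1092 is above the equilibrium price 600, so it is not binding; the market clears at p* = 600, q* = 2992.
Since the control does not bind, no trades are prevented and deadweight loss is zero.

0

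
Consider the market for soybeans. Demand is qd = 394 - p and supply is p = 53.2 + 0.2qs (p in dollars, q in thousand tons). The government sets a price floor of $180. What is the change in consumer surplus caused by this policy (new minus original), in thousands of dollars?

Rearranging supply gives qs = 5p - 266. Equilibrium: 394 - p = 5p - 266, so 660 = 6p and p* = 110, q* = 284.
Because the floor (180) lies above the market-clearing price, it is binding.
At p = 180: qd = 394 - 180 = 214 and qs = 5·180 - 266 = 634.
Consumer surplus without the control is ½ · (394 - 110) · 284 = 40328.
With the floor, consumers buy 214 units at 180, so CS = ½ · (394 - 180) · 214 = 22898.
Change in consumer surplus = 22898 - 40328 = -17430.

-17430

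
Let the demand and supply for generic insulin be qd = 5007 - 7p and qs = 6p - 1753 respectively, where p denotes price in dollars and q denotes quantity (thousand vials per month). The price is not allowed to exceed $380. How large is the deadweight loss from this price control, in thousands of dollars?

Setting quantity demanded equal to quantity supplied, 5007 - 7p = 6p - 1753, gives p* = 520 and q* = 1367.
Since 380 < 520, the ceiling is binding.
At p = 380: qd = 5007 - 7·380 = 2347 and qs = 6·380 - 1753 = 527.
Quantity traded falls to 527. At q = 527 the demand price is (5007 - 527)/7 = 640 and the supply price is (1753 + 527)/6 = 380.
Deadweight loss = ½ · (640 - 380) · (1367 - 527) = ½ · 260 · 840 = 109200.

109200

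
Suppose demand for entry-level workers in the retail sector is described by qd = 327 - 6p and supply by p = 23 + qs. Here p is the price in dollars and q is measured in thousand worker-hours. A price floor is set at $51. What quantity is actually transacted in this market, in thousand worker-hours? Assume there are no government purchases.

Rearranging supply gives qs = p - 23. Setting quantity demanded equal to quantity supplied, 327 - 6p = p - 23, gives p* = 50 and q* = 27.
Because the floor (51) lies above the market-clearing price, it is binding.
At p = 51: qd = 327 - 6·51 = 21 and qs = 51 - 23 = 28.
The quantity actually transacted is the short side, demand: 21.

21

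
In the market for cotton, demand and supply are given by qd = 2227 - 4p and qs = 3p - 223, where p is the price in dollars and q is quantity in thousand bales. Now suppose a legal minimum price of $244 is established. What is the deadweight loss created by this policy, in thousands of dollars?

0

In a free market, 2227 - 4p = 3p - 223 gives the equilibrium p* = 350, q* = 827.
Since 244 is below p* = 350, the floor does not bind and the free-market outcome prevails.
Since the control does not bind, no trades are prevented and deadweight loss is zero.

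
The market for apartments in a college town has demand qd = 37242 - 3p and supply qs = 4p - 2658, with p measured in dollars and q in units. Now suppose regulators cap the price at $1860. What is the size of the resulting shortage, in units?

Setting quantity demanded equal to quantity supplied, 37242 - 3p = 4p - 2658, gives p* = 5700 and q* = 20142.
The ceiling of 1860 is below the equilibrium price 5700, so it binds.
At p = 1860: qd = 37242 - 3·1860 = 31662 and qs = 4·1860 - 2658 = 4782.
Shortage = qd - qs = 31662 - 4782 = 26880.

26880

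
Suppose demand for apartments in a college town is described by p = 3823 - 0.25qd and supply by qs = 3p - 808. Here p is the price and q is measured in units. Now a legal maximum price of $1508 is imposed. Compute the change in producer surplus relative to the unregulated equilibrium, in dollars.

-3883968

Rearranging demand gives qd = 15292 - 4p. Without the control the market clears where 15292 - 4p = 3p - 808, i.e. p* = 2300 and q* = 6092.
Since 1508 < 2300, the ceiling is binding.
At p = 1508: qd = 15292 - 4·1508 = 9260 and qs = 3·1508 - 808 = 3716.
Producer surplus without the control is ½ · (2300 - 808/3) · 6092 = 18556232/3.
With the ceiling, producers sell 3716 units at 1508, so PS = ½ · (1508 - 808/3) · 3716 = 6904328/3.
Change in producer surplus = 6904328/3 - 18556232/3 = -3883968.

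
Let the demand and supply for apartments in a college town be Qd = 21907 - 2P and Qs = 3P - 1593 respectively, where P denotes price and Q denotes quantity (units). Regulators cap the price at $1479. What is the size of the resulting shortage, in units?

Setting quantity demanded equal to quantity supplied, 21907 - 2P = 3P - 1593, gives P* = 4700 and Q* = 12507.
The ceiling of 1479 is below the equilibrium price 4700, so it binds.
At P = 1479: Qd = 21907 - 2·1479 = 18949 and Qs = 3·1479 - 1593 = 2844.
Shortage = Qd - Qs = 18949 - 2844 = 16105.

16105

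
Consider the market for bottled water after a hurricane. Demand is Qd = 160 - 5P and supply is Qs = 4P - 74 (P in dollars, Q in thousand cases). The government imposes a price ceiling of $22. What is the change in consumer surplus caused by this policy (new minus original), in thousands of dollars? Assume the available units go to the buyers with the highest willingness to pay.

Without the control the market clears where 160 - 5P = 4P - 74, i.e. P* = 26 and Q* = 30.
Because the ceiling (22) lies below the market-clearing price, it is binding.
At P = 22: Qd = 160 - 5·22 = 50 and Qs = 4·22 - 74 = 14.
Consumer surplus without the control is ½ · (32 - 26) · 30 = 90.
With the ceiling, 14 units are sold at 22 (assume they go to the highest-value buyers). The demand price at Q = 14 is 29.2, so CS = ½ · [(32 - 22) + (29.2 - 22)] · 14 = 120.4.
Change in consumer surplus = 120.4 - 90 = 30.4.

30.4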